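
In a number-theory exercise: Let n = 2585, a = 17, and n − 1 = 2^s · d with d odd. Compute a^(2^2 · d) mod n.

1741

n − 1 = 2584 = 2^3 · 323, so s = 3 and d = 323.
x_0 = 17^323 mod 2585 = 2273.
x_1 = 2273^2 mod 2585 = 1699.
x_2 = 1699^2 mod 2585 = 1741.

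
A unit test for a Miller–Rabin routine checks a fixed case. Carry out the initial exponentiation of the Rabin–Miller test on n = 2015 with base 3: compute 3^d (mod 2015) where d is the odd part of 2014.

22

n − 1 = 2014 = 2^1 · 1007, so s = 1 and d = 1007.
By repeated squaring, 3^1007 ≡ 22 (mod 2015).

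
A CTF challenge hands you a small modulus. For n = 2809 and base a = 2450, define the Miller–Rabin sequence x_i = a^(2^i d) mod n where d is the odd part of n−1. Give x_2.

n − 1 = 2808 = 2^3 · 351, so s = 3 and d = 351.
Repeated squaring mod 2809: 2450^1 ≡ 2450, 2450^2 ≡ 2476, 2450^4 ≡ 1338, 2450^8 ≡ 911, 2450^16 ≡ 1266, 2450^32 ≡ 1626, 2450^64 ≡ 607, 2450^128 ≡ 470, 2450^256 ≡ 1798.
351 = 256 + 64 + 16 + 8 + 4 + 2 + 1, so 2450^351 ≡ 1798·607·1266·911·1338·2476·2450 ≡ 2521 (mod 2809).
x_0 = 2521.
x_1 = 2521^2 mod 2809 = 1483.
x_2 = 1483^2 mod 2809 = 2651.

2651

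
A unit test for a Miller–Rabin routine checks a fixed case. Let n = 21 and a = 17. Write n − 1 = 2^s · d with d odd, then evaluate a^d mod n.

n − 1 = 20 = 2^2 · 5, so s = 2 and d = 5.
17^5 mod 21 = 5.

5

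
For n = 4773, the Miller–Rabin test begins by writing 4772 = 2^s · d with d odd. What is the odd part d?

1193

Halving: 4772 → 2386 → 1193; 1193 is odd.
So 4772 = 2^2 · 1193.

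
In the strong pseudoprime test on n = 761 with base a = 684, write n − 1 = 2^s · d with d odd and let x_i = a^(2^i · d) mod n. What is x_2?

1

n − 1 = 760 = 2^3 · 95, so s = 3 and d = 95.
x_0 = 684^95 mod 761 = 1.
x_1 = 1^2 mod 761 = 1.
x_2 = 1^2 mod 761 = 1.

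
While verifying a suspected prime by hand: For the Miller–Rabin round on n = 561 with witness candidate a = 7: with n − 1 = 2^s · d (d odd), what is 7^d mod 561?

n − 1 = 560 = 2^4 · 35, so s = 4 and d = 35.
By repeated squaring, 7^35 ≡ 241 (mod 561).

241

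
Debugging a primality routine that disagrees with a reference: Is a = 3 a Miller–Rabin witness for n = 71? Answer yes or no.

n − 1 = 70 = 2^1 · 35, so s = 1 and d = 35.
x_0 = 3^35 mod 71 = 1.
x_0 = 1, so 3 is not a witness.

no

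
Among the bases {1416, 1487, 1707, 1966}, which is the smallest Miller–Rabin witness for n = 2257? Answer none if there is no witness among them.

n − 1 = 2256 = 2^4 · 141, so s = 4 and d = 141.
Base 1416: x_0 = 1416^141 mod 2257 = 1. x_0 = 1, so 1416 is not a witness.
Base 1487: x_0 = 1487^141 mod 2257 = 877. x_0 is neither 1 nor 2256, so continue squaring. x_1 = 877^2 mod 2257 = 1749. x_2 = 1749^2 mod 2257 = 766. x_3 = 766^2 mod 2257 = 2193. Reached i = s−1 = 3 without hitting −1: 1487 is a Miller–Rabin witness and 2257 is composite.
Base 1707: x_0 = 1707^141 mod 2257 = 304. x_0 is neither 1 nor 2256, so continue squaring. x_1 = 304^2 mod 2257 = 2136. x_2 = 2136^2 mod 2257 = 1099. x_3 = 1099^2 mod 2257 = 306. Reached i = s−1 = 3 without hitting −1: 1707 is a Miller–Rabin witness and 2257 is composite.
Base 1966: x_0 = 1966^141 mod 2257 = 304. x_0 is neither 1 nor 2256, so continue squaring. x_1 = 304^2 mod 2257 = 2136. x_2 = 2136^2 mod 2257 = 1099. x_3 = 1099^2 mod 2257 = 306. Reached i = s−1 = 3 without hitting −1: 1966 is a Miller–Rabin witness and 2257 is composite.
The smallest witness among the given bases is 1487.

1487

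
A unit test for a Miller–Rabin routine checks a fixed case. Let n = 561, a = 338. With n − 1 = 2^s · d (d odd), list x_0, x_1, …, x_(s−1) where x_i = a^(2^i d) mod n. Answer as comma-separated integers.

n − 1 = 560 = 2^4 · 35, so s = 4 and d = 35.
x_0 = 338^35 mod 561 = 230.
x_1 = 230^2 mod 561 = 166.
x_2 = 166^2 mod 561 = 67.
x_3 = 67^2 mod 561 = 1.

230, 166, 67, 1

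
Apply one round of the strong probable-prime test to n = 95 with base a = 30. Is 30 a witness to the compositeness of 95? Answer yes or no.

yes

n − 1 = 94 = 2^1 · 47, so s = 1 and d = 47.
Repeated squaring mod 95: 30^1 ≡ 30, 30^2 ≡ 45, 30^4 ≡ 30, 30^8 ≡ 45, 30^16 ≡ 30, 30^32 ≡ 45.
47 = 32 + 8 + 4 + 2 + 1, so 30^47 ≡ 45·45·30·45·30 ≡ 45 (mod 95).
x_0 = 30^47 mod 95 = 45.
x_0 ∉ {1, 94} and s = 1, so 30 is a Miller–Rabin witness and 95 is composite.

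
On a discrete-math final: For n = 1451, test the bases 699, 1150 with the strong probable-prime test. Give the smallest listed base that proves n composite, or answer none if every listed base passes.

n − 1 = 1450 = 2^1 · 725, so s = 1 and d = 725.
Base 699: x_0 = 699^725 mod 1451 = 1450. x_0 = 1450 ≡ −1, so 699 is not a witness.
Base 1150: x_0 = 1150^725 mod 1451 = 1. x_0 = 1, so 1150 is not a witness.
No listed base is a witness for 1451.

none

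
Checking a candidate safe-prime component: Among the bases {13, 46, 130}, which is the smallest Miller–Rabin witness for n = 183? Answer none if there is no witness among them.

n − 1 = 182 = 2^1 · 91, so s = 1 and d = 91.
Base 13: x_0 = 13^91 mod 183 = 13. x_0 ∉ {1, 182} and s = 1, so 13 is a Miller–Rabin witness and 183 is composite.
Base 46: x_0 = 46^91 mod 183 = 46. x_0 ∉ {1, 182} and s = 1, so 46 is a Miller–Rabin witness and 183 is composite.
Base 130: x_0 = 130^91 mod 183 = 175. x_0 ∉ {1, 182} and s = 1, so 130 is a Miller–Rabin witness and 183 is composite.
The smallest witness among the given bases is 13.

13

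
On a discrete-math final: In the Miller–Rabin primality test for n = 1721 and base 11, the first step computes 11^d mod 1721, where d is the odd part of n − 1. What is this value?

n − 1 = 1720 = 2^3 · 215, so s = 3 and d = 215.
11^215 mod 1721 = 1248.

1248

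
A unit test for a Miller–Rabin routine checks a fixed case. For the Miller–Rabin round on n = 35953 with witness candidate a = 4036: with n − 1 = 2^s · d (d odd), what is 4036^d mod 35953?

n − 1 = 35952 = 2^4 · 2247, so s = 4 and d = 2247.
4036^2247 mod 35953 = 15005.

15005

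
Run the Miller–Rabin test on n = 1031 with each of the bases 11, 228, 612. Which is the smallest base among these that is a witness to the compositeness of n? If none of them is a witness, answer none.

none

n − 1 = 1030 = 2^1 · 515, so s = 1 and d = 515.
Base 11: x_0 = 11^515 mod 1031 = 1. x_0 = 1, so 11 is not a witness.
Base 228: x_0 = 228^515 mod 1031 = 1030. x_0 = 1030 ≡ −1, so 228 is not a witness.
Base 612: x_0 = 612^515 mod 1031 = 1030. x_0 = 1030 ≡ −1, so 612 is not a witness.
No listed base is a witness for 1031.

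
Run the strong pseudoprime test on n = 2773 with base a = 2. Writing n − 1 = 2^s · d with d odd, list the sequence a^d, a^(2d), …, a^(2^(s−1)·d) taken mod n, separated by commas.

n − 1 = 2772 = 2^2 · 693, so s = 2 and d = 693.
x_0 = 2^693 mod 2773 = 1512.
x_1 = 1512^2 mod 2773 = 1192.

1512, 1192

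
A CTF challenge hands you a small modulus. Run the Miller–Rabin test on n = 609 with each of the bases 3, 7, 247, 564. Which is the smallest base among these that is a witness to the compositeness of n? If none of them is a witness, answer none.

n − 1 = 608 = 2^5 · 19, so s = 5 and d = 19.
Base 3: x_0 = 3^19 mod 609 = 192. x_0 is neither 1 nor 608, so continue squaring. x_1 = 192^2 mod 609 = 324. x_2 = 324^2 mod 609 = 228. x_3 = 228^2 mod 609 = 219. x_4 = 219^2 mod 609 = 459. Reached i = s−1 = 4 without hitting −1: 3 is a Miller–Rabin witness and 609 is composite.
Base 7: x_0 = 7^19 mod 609 = 364. x_0 is neither 1 nor 608, so continue squaring. x_1 = 364^2 mod 609 = 343. x_2 = 343^2 mod 609 = 112. x_3 = 112^2 mod 609 = 364. x_4 = 364^2 mod 609 = 343. Reached i = s−1 = 4 without hitting −1: 7 is a Miller–Rabin witness and 609 is composite.
Base 247: x_0 = 247^19 mod 609 = 541. x_0 is neither 1 nor 608, so continue squaring. x_1 = 541^2 mod 609 = 361. x_2 = 361^2 mod 609 = 604. x_3 = 604^2 mod 609 = 25. x_4 = 25^2 mod 609 = 16. Reached i = s−1 = 4 without hitting −1: 247 is a Miller–Rabin witness and 609 is composite.
Base 564: x_0 = 564^19 mod 609 = 354. x_0 is neither 1 nor 608, so continue squaring. x_1 = 354^2 mod 609 = 471. x_2 = 471^2 mod 609 = 165. x_3 = 165^2 mod 609 = 429. x_4 = 429^2 mod 609 = 123. Reached i = s−1 = 4 without hitting −1: 564 is a Miller–Rabin witness and 609 is composite.
The smallest witness among the given bases is 3.

3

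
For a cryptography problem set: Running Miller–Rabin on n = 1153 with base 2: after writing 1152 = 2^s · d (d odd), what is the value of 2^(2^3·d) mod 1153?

1013

n − 1 = 1152 = 2^7 · 9, so s = 7 and d = 9.
Repeated squaring mod 1153: 2^1 ≡ 2, 2^2 ≡ 4, 2^4 ≡ 16, 2^8 ≡ 256.
9 = 8 + 1, so 2^9 ≡ 256·2 ≡ 512 (mod 1153).
x_0 = 512.
x_1 = 512^2 mod 1153 = 413.
x_2 = 413^2 mod 1153 = 1078.
x_3 = 1078^2 mod 1153 = 1013.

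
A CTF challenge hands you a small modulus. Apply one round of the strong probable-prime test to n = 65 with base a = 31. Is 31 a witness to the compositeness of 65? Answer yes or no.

yes

n − 1 = 64 = 2^6 · 1, so s = 6 and d = 1.
x_0 = 31^1 mod 65 = 31.
x_0 is neither 1 nor 64, so continue squaring.
x_1 = 31^2 mod 65 = 51.
x_2 = 51^2 mod 65 = 1.
x_2 = 1 but x_1 ≠ ±1, a nontrivial square root of 1 — 31 is a witness and 65 is composite.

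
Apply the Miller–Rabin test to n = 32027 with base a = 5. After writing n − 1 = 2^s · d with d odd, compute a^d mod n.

n − 1 = 32026 = 2^1 · 16013, so s = 1 and d = 16013.
Repeated squaring mod 32027: 5^1 ≡ 5, 5^2 ≡ 25, 5^4 ≡ 625, 5^8 ≡ 6301, 5^16 ≡ 21148, 5^32 ≡ 12876, 5^64 ≡ 19624, 5^128 ≡ 8728, 5^256 ≡ 17778, 5^512 ≡ 14848, 5^1024 ≡ 21263, 5^2048 ≡ 22037, 5^4096 ≡ 3968, 5^8192 ≡ 19767.
16013 = 8192 + 4096 + 2048 + 1024 + 512 + 128 + 8 + 4 + 1, so 5^16013 ≡ 19767·3968·22037·21263·14848·8728·6301·625·5 ≡ 32026 (mod 32027).

32026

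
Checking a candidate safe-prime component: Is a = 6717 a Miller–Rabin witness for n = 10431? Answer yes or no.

yes

n − 1 = 10430 = 2^1 · 5215, so s = 1 and d = 5215.
x_0 = 6717^5215 mod 10431 = 9171.
x_0 ∉ {1, 10430} and s = 1, so 6717 is a Miller–Rabin witness and 10431 is composite.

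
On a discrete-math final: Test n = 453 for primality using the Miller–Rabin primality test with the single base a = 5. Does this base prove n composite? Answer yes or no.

yes

n − 1 = 452 = 2^2 · 113, so s = 2 and d = 113.
x_0 = 5^113 mod 453 = 206.
x_0 is neither 1 nor 452, so continue squaring.
x_1 = 206^2 mod 453 = 307.
Reached i = s−1 = 1 without hitting −1: 5 is a Miller–Rabin witness and 453 is composite.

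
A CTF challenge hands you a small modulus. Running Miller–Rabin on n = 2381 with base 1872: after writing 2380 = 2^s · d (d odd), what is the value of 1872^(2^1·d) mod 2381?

2380

n − 1 = 2380 = 2^2 · 595, so s = 2 and d = 595.
x_0 = 1872^595 mod 2381 = 2312.
x_1 = 2312^2 mod 2381 = 2380.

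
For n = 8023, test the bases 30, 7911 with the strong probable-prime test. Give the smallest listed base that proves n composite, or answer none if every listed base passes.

none

n − 1 = 8022 = 2^1 · 4011, so s = 1 and d = 4011.
Base 30: x_0 = 30^4011 mod 8023 = 1. x_0 = 1, so 30 is not a witness.
Base 7911: x_0 = 7911^4011 mod 8023 = 1. x_0 = 1, so 7911 is not a witness.
No listed base is a witness for 8023.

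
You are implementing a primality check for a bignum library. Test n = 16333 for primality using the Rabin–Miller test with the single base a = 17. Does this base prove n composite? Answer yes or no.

no

n − 1 = 16332 = 2^2 · 4083, so s = 2 and d = 4083.
x_0 = 17^4083 mod 16333 = 1.
x_0 = 1, so 17 is not a witness.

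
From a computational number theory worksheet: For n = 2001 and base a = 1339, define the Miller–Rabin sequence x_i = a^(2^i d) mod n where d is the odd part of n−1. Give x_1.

n − 1 = 2000 = 2^4 · 125, so s = 4 and d = 125.
x_0 = 1339^125 mod 2001 = 847.
x_1 = 847^2 mod 2001 = 1051.

1051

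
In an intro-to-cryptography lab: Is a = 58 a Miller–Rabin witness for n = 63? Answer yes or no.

n − 1 = 62 = 2^1 · 31, so s = 1 and d = 31.
x_0 = 58^31 mod 63 = 58.
x_0 ∉ {1, 62} and s = 1, so 58 is a Miller–Rabin witness and 63 is composite.

yes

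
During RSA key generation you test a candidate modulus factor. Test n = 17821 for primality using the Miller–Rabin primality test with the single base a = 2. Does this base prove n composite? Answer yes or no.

n − 1 = 17820 = 2^2 · 4455, so s = 2 and d = 4455.
x_0 = 2^4455 mod 17821 = 14088.
x_0 is neither 1 nor 17820, so continue squaring.
x_1 = 14088^2 mod 17821 = 17088.
Reached i = s−1 = 1 without hitting −1: 2 is a Miller–Rabin witness and 17821 is composite.

yes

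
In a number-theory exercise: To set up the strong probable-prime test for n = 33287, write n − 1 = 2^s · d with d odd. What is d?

Halving: 33286 → 16643; 16643 is odd.
So 33286 = 2^1 · 16643.

16643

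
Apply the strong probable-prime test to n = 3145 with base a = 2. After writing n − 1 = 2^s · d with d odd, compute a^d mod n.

n − 1 = 3144 = 2^3 · 393, so s = 3 and d = 393.
2^393 mod 3145 = 2382.

2382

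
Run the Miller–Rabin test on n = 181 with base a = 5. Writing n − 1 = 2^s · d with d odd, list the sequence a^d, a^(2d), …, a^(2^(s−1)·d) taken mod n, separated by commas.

1, 1

n − 1 = 180 = 2^2 · 45, so s = 2 and d = 45.
x_0 = 5^45 mod 181 = 1.
x_1 = 1^2 mod 181 = 1.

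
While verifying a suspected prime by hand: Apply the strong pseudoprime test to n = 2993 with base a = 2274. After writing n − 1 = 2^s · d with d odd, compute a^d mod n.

n − 1 = 2992 = 2^4 · 187, so s = 4 and d = 187.
Repeated squaring mod 2993: 2274^1 ≡ 2274, 2274^2 ≡ 2165, 2274^4 ≡ 187, 2274^8 ≡ 2046, 2274^16 ≡ 1902, 2274^32 ≡ 2060, 2274^64 ≡ 2519, 2274^128 ≡ 201.
187 = 128 + 32 + 16 + 8 + 2 + 1, so 2274^187 ≡ 201·2060·1902·2046·2165·2274 ≡ 544 (mod 2993).

544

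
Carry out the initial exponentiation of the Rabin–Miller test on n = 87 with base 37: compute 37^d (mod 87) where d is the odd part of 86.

n − 1 = 86 = 2^1 · 43, so s = 1 and d = 43.
37^43 mod 87 = 79.

79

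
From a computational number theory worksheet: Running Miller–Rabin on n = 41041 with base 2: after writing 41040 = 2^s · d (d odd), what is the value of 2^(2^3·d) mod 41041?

1

n − 1 = 41040 = 2^4 · 2565, so s = 4 and d = 2565.
x_0 = 2^2565 mod 41041 = 27994.
x_1 = 27994^2 mod 41041 = 27182.
x_2 = 27182^2 mod 41041 = 1.
x_3 = 1^2 mod 41041 = 1.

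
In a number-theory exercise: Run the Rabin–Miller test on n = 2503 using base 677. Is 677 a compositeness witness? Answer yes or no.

no

n − 1 = 2502 = 2^1 · 1251, so s = 1 and d = 1251.
x_0 = 677^1251 mod 2503 = 2502.
x_0 = 2502 ≡ −1, so 677 is not a witness.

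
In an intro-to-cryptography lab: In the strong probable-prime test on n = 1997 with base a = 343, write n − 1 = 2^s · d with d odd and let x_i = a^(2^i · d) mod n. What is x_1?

1

n − 1 = 1996 = 2^2 · 499, so s = 2 and d = 499.
Repeated squaring mod 1997: 343^1 ≡ 343, 343^2 ≡ 1823, 343^4 ≡ 321, 343^8 ≡ 1194, 343^16 ≡ 1775, 343^32 ≡ 1356, 343^64 ≡ 1496, 343^128 ≡ 1376, 343^256 ≡ 220.
499 = 256 + 128 + 64 + 32 + 16 + 2 + 1, so 343^499 ≡ 220·1376·1496·1356·1775·1823·343 ≡ 1 (mod 1997).
x_0 = 1.
x_1 = 1^2 mod 1997 = 1.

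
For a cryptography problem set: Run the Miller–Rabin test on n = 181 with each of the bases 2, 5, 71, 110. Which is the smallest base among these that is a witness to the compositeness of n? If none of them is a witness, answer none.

none

n − 1 = 180 = 2^2 · 45, so s = 2 and d = 45.
Base 2: x_0 = 2^45 mod 181 = 162. x_0 is neither 1 nor 180, so continue squaring. x_1 = 162^2 mod 181 = 180. x_1 ≡ −1, so 2 is not a witness.
Base 5: x_0 = 5^45 mod 181 = 1. x_0 = 1, so 5 is not a witness.
Base 71: x_0 = 71^45 mod 181 = 162. x_0 is neither 1 nor 180, so continue squaring. x_1 = 162^2 mod 181 = 180. x_1 ≡ −1, so 71 is not a witness.
Base 110: x_0 = 110^45 mod 181 = 19. x_0 is neither 1 nor 180, so continue squaring. x_1 = 19^2 mod 181 = 180. x_1 ≡ −1, so 110 is not a witness.
No listed base is a witness for 181.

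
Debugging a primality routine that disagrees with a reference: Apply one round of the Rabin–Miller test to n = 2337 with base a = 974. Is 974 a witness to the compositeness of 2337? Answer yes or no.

yes

n − 1 = 2336 = 2^5 · 73, so s = 5 and d = 73.
x_0 = 974^73 mod 2337 = 1829.
x_0 is neither 1 nor 2336, so continue squaring.
x_1 = 1829^2 mod 2337 = 994.
x_2 = 994^2 mod 2337 = 1822.
x_3 = 1822^2 mod 2337 = 1144.
x_4 = 1144^2 mod 2337 = 16.
Reached i = s−1 = 4 without hitting −1: 974 is a Miller–Rabin witness and 2337 is composite.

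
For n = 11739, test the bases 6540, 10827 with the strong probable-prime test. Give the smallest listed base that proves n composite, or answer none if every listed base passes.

6540

n − 1 = 11738 = 2^1 · 5869, so s = 1 and d = 5869.
Base 6540: x_0 = 6540^5869 mod 11739 = 7632. x_0 ∉ {1, 11738} and s = 1, so 6540 is a Miller–Rabin witness and 11739 is composite.
Base 10827: x_0 = 10827^5869 mod 11739 = 2910. x_0 ∉ {1, 11738} and s = 1, so 10827 is a Miller–Rabin witness and 11739 is composite.
The smallest witness among the given bases is 6540.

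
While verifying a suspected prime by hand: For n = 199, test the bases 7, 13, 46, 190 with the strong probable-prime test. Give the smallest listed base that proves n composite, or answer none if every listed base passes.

none

n − 1 = 198 = 2^1 · 99, so s = 1 and d = 99.
Base 7: x_0 = 7^99 mod 199 = 1. x_0 = 1, so 7 is not a witness.
Base 13: x_0 = 13^99 mod 199 = 1. x_0 = 1, so 13 is not a witness.
Base 46: x_0 = 46^99 mod 199 = 1. x_0 = 1, so 46 is not a witness.
Base 190: x_0 = 190^99 mod 199 = 198. x_0 = 198 ≡ −1, so 190 is not a witness.
No listed base is a witness for 199.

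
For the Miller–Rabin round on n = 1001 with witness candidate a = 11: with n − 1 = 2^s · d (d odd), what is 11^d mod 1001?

891

n − 1 = 1000 = 2^3 · 125, so s = 3 and d = 125.
11^125 mod 1001 = 891.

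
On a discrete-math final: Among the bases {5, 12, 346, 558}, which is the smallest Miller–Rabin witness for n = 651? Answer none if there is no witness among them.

5

n − 1 = 650 = 2^1 · 325, so s = 1 and d = 325.
Base 5: x_0 = 5^325 mod 651 = 5. x_0 ∉ {1, 650} and s = 1, so 5 is a Miller–Rabin witness and 651 is composite.
Base 12: x_0 = 12^325 mod 651 = 285. x_0 ∉ {1, 650} and s = 1, so 12 is a Miller–Rabin witness and 651 is composite.
Base 346: x_0 = 346^325 mod 651 = 346. x_0 ∉ {1, 650} and s = 1, so 346 is a Miller–Rabin witness and 651 is composite.
Base 558: x_0 = 558^325 mod 651 = 558. x_0 ∉ {1, 650} and s = 1, so 558 is a Miller–Rabin witness and 651 is composite.
The smallest witness among the given bases is 5.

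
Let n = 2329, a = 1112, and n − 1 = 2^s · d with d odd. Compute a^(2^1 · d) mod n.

n − 1 = 2328 = 2^3 · 291, so s = 3 and d = 291.
Repeated squaring mod 2329: 1112^1 ≡ 1112, 1112^2 ≡ 2174, 1112^4 ≡ 735, 1112^8 ≡ 2226, 1112^16 ≡ 1293, 1112^32 ≡ 1956, 1112^64 ≡ 1718, 1112^128 ≡ 681, 1112^256 ≡ 290.
291 = 256 + 32 + 2 + 1, so 1112^291 ≡ 290·1956·2174·1112 ≡ 530 (mod 2329).
x_0 = 530.
x_1 = 530^2 mod 2329 = 1420.

1420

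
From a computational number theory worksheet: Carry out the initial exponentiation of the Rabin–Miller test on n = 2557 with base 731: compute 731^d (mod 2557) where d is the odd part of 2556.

n − 1 = 2556 = 2^2 · 639, so s = 2 and d = 639.
Repeated squaring mod 2557: 731^1 ≡ 731, 731^2 ≡ 2505, 731^4 ≡ 147, 731^8 ≡ 1153, 731^16 ≡ 2326, 731^32 ≡ 2221, 731^64 ≡ 388, 731^128 ≡ 2238, 731^256 ≡ 2038, 731^512 ≡ 876.
639 = 512 + 64 + 32 + 16 + 8 + 4 + 2 + 1, so 731^639 ≡ 876·388·2221·2326·1153·147·2505·731 ≡ 2556 (mod 2557).

2556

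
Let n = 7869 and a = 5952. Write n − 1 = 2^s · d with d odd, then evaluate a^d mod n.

n − 1 = 7868 = 2^2 · 1967, so s = 2 and d = 1967.
Repeated squaring mod 7869: 5952^1 ≡ 5952, 5952^2 ≡ 66, 5952^4 ≡ 4356, 5952^8 ≡ 2577, 5952^16 ≡ 7362, 5952^32 ≡ 5241, 5952^64 ≡ 5271, 5952^128 ≡ 5871, 5952^256 ≡ 2421, 5952^512 ≡ 6705, 5952^1024 ≡ 1428.
1967 = 1024 + 512 + 256 + 128 + 32 + 8 + 4 + 2 + 1, so 5952^1967 ≡ 1428·6705·2421·5871·5241·2577·4356·66·5952 ≡ 7863 (mod 7869).

7863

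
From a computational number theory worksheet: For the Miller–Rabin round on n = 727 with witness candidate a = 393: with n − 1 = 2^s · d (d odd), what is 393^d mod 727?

726

n − 1 = 726 = 2^1 · 363, so s = 1 and d = 363.
393^363 mod 727 = 726.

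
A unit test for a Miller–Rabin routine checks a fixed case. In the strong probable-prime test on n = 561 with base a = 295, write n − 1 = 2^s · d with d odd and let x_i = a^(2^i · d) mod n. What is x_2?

n − 1 = 560 = 2^4 · 35, so s = 4 and d = 35.
x_0 = 295^35 mod 561 = 199.
x_1 = 199^2 mod 561 = 331.
x_2 = 331^2 mod 561 = 166.

166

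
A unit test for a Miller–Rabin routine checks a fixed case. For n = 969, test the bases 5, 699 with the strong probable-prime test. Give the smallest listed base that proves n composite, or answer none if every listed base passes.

n − 1 = 968 = 2^3 · 121, so s = 3 and d = 121.
Base 5: x_0 = 5^121 mod 969 = 131. x_0 is neither 1 nor 968, so continue squaring. x_1 = 131^2 mod 969 = 688. x_2 = 688^2 mod 969 = 472. Reached i = s−1 = 2 without hitting −1: 5 is a Miller–Rabin witness and 969 is composite.
Base 699: x_0 = 699^121 mod 969 = 903. x_0 is neither 1 nor 968, so continue squaring. x_1 = 903^2 mod 969 = 480. x_2 = 480^2 mod 969 = 747. Reached i = s−1 = 2 without hitting −1: 699 is a Miller–Rabin witness and 969 is composite.
The smallest witness among the given bases is 5.

5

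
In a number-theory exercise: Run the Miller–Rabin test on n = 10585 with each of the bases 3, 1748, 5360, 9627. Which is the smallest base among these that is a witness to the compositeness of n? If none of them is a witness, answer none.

1748

n − 1 = 10584 = 2^3 · 1323, so s = 3 and d = 1323.
Base 3: x_0 = 3^1323 mod 10585 = 8422. x_0 is neither 1 nor 10584, so continue squaring. x_1 = 8422^2 mod 10585 = 10584. x_1 ≡ −1, so 3 is not a witness.
Base 1748: x_0 = 1748^1323 mod 10585 = 2627. x_0 is neither 1 nor 10584, so continue squaring. x_1 = 2627^2 mod 10585 = 10294. x_2 = 10294^2 mod 10585 = 1. x_2 = 1 but x_1 ≠ ±1, a nontrivial square root of 1 — 1748 is a witness and 10585 is composite.
Base 5360: x_0 = 5360^1323 mod 10585 = 2930. x_0 is neither 1 nor 10584, so continue squaring. x_1 = 2930^2 mod 10585 = 465. x_2 = 465^2 mod 10585 = 4525. Reached i = s−1 = 2 without hitting −1: 5360 is a Miller–Rabin witness and 10585 is composite.
Base 9627: x_0 = 9627^1323 mod 10585 = 3943. x_0 is neither 1 nor 10584, so continue squaring. x_1 = 3943^2 mod 10585 = 8469. x_2 = 8469^2 mod 10585 = 1. x_2 = 1 but x_1 ≠ ±1, a nontrivial square root of 1 — 9627 is a witness and 10585 is composite.
The smallest witness among the given bases is 1748.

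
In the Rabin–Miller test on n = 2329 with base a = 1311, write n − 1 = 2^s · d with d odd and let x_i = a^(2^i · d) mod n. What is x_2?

1869

n − 1 = 2328 = 2^3 · 291, so s = 3 and d = 291.
x_0 = 1311^291 mod 2329 = 1725.
x_1 = 1725^2 mod 2329 = 1492.
x_2 = 1492^2 mod 2329 = 1869.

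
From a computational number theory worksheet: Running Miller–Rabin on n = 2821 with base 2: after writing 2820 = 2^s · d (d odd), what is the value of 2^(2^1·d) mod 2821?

n − 1 = 2820 = 2^2 · 705, so s = 2 and d = 705.
By repeated squaring, 2^705 ≡ 2605 (mod 2821).
x_0 = 2605.
x_1 = 2605^2 mod 2821 = 1520.

1520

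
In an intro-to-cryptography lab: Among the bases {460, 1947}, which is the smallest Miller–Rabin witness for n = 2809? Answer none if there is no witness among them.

n − 1 = 2808 = 2^3 · 351, so s = 3 and d = 351.
Base 460: x_0 = 460^351 mod 2809 = 1. x_0 = 1, so 460 is not a witness.
Base 1947: x_0 = 1947^351 mod 2809 = 500. x_0 is neither 1 nor 2808, so continue squaring. x_1 = 500^2 mod 2809 = 2808. x_1 ≡ −1, so 1947 is not a witness.
No listed base is a witness for 2809.

none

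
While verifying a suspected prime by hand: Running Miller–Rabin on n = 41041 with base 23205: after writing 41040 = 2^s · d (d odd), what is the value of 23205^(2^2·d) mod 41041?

10374

n − 1 = 41040 = 2^4 · 2565, so s = 4 and d = 2565.
x_0 = 23205^2565 mod 41041 = 30667.
x_1 = 30667^2 mod 41041 = 10374.
x_2 = 10374^2 mod 41041 = 10374.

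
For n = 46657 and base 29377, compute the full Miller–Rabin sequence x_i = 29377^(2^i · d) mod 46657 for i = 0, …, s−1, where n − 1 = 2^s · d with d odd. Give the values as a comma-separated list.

n − 1 = 46656 = 2^6 · 729, so s = 6 and d = 729.
x_0 = 29377^729 mod 46657 = 31264.
x_1 = 31264^2 mod 46657 = 20203.
x_2 = 20203^2 mod 46657 = 5773.
x_3 = 5773^2 mod 46657 = 14431.
x_4 = 14431^2 mod 46657 = 23570.
x_5 = 23570^2 mod 46657 = 1.

31264, 20203, 5773, 14431, 23570, 1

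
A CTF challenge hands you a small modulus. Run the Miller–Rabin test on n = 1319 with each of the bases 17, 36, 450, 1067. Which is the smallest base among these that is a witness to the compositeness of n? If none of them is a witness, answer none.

n − 1 = 1318 = 2^1 · 659, so s = 1 and d = 659.
Base 17: x_0 = 17^659 mod 1319 = 1318. x_0 = 1318 ≡ −1, so 17 is not a witness.
Base 36: x_0 = 36^659 mod 1319 = 1. x_0 = 1, so 36 is not a witness.
Base 450: x_0 = 450^659 mod 1319 = 1. x_0 = 1, so 450 is not a witness.
Base 1067: x_0 = 1067^659 mod 1319 = 1318. x_0 = 1318 ≡ −1, so 1067 is not a witness.
No listed base is a witness for 1319.

none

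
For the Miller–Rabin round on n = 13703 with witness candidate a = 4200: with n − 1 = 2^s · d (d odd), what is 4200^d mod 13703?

1001

n − 1 = 13702 = 2^1 · 6851, so s = 1 and d = 6851.
4200^6851 mod 13703 = 1001.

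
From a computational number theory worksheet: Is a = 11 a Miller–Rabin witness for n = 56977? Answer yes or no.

n − 1 = 56976 = 2^4 · 3561, so s = 4 and d = 3561.
x_0 = 11^3561 mod 56977 = 54920.
x_0 is neither 1 nor 56976, so continue squaring.
x_1 = 54920^2 mod 56977 = 14951.
x_2 = 14951^2 mod 56977 = 11630.
x_3 = 11630^2 mod 56977 = 50479.
Reached i = s−1 = 3 without hitting −1: 11 is a Miller–Rabin witness and 56977 is composite.

yes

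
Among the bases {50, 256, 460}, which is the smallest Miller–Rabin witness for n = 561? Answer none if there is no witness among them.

none

n − 1 = 560 = 2^4 · 35, so s = 4 and d = 35.
Base 50: x_0 = 50^35 mod 561 = 560. x_0 = 560 ≡ −1, so 50 is not a witness.
Base 256: x_0 = 256^35 mod 561 = 1. x_0 = 1, so 256 is not a witness.
Base 460: x_0 = 460^35 mod 561 = 1. x_0 = 1, so 460 is not a witness.
No listed base is a witness for 561.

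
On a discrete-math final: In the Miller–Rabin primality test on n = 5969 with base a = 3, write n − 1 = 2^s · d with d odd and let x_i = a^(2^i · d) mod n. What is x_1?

910

n − 1 = 5968 = 2^4 · 373, so s = 4 and d = 373.
x_0 = 3^373 mod 5969 = 4849.
x_1 = 4849^2 mod 5969 = 910.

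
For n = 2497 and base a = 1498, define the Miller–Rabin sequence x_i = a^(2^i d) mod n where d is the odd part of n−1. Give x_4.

1567

n − 1 = 2496 = 2^6 · 39, so s = 6 and d = 39.
Repeated squaring mod 2497: 1498^1 ≡ 1498, 1498^2 ≡ 1698, 1498^4 ≡ 1666, 1498^8 ≡ 1389, 1498^16 ≡ 1637, 1498^32 ≡ 488.
39 = 32 + 4 + 2 + 1, so 1498^39 ≡ 488·1666·1698·1498 ≡ 1766 (mod 2497).
x_0 = 1766.
x_1 = 1766^2 mod 2497 = 3.
x_2 = 3^2 mod 2497 = 9.
x_3 = 9^2 mod 2497 = 81.
x_4 = 81^2 mod 2497 = 1567.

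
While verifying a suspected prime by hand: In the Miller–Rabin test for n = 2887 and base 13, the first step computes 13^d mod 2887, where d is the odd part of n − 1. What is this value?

n − 1 = 2886 = 2^1 · 1443, so s = 1 and d = 1443.
13^1443 mod 2887 = 1.

1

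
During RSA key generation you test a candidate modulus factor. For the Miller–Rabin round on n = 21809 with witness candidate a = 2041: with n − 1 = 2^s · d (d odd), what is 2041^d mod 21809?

535

n − 1 = 21808 = 2^4 · 1363, so s = 4 and d = 1363.
Repeated squaring mod 21809: 2041^1 ≡ 2041, 2041^2 ≡ 162, 2041^4 ≡ 4435, 2041^8 ≡ 19316, 2041^16 ≡ 21293, 2041^32 ≡ 4548, 2041^64 ≡ 9372, 2041^128 ≡ 9541, 2041^256 ≡ 21724, 2041^512 ≡ 7225, 2041^1024 ≡ 11688.
1363 = 1024 + 256 + 64 + 16 + 2 + 1, so 2041^1363 ≡ 11688·21724·9372·21293·162·2041 ≡ 535 (mod 21809).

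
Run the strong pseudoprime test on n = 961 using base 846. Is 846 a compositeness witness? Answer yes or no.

n − 1 = 960 = 2^6 · 15, so s = 6 and d = 15.
x_0 = 846^15 mod 961 = 1.
x_0 = 1, so 846 is not a witness.

no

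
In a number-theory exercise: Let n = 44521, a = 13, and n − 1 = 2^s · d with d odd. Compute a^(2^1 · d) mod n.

18780

n − 1 = 44520 = 2^3 · 5565, so s = 3 and d = 5565.
x_0 = 13^5565 mod 44521 = 31651.
x_1 = 31651^2 mod 44521 = 18780.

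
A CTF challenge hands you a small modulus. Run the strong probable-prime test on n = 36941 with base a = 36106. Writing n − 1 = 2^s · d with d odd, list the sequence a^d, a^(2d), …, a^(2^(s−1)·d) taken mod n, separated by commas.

n − 1 = 36940 = 2^2 · 9235, so s = 2 and d = 9235.
x_0 = 36106^9235 mod 36941 = 17094.
x_1 = 17094^2 mod 36941 = 1526.

17094, 1526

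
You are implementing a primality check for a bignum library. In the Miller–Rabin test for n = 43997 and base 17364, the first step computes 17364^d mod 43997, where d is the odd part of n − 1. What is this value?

n − 1 = 43996 = 2^2 · 10999, so s = 2 and d = 10999.
17364^10999 mod 43997 = 17016.

17016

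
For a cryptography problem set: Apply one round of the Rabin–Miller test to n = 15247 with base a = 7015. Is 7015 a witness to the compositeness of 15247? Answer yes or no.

n − 1 = 15246 = 2^1 · 7623, so s = 1 and d = 7623.
x_0 = 7015^7623 mod 15247 = 9222.
x_0 ∉ {1, 15246} and s = 1, so 7015 is a Miller–Rabin witness and 15247 is composite.

yes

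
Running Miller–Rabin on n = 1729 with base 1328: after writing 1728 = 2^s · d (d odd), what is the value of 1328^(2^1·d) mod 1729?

1065

n − 1 = 1728 = 2^6 · 27, so s = 6 and d = 27.
By repeated squaring, 1328^27 ≡ 1217 (mod 1729).
x_0 = 1217.
x_1 = 1217^2 mod 1729 = 1065.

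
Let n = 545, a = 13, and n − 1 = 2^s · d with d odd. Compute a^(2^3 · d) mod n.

116

n − 1 = 544 = 2^5 · 17, so s = 5 and d = 17.
By repeated squaring, 13^17 ≡ 508 (mod 545).
x_0 = 508.
x_1 = 508^2 mod 545 = 279.
x_2 = 279^2 mod 545 = 451.
x_3 = 451^2 mod 545 = 116.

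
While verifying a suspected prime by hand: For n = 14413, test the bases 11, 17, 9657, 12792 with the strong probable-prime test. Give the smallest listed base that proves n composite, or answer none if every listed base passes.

n − 1 = 14412 = 2^2 · 3603, so s = 2 and d = 3603.
Base 11: x_0 = 11^3603 mod 14413 = 12398. x_0 is neither 1 nor 14412, so continue squaring. x_1 = 12398^2 mod 14413 = 10172. Reached i = s−1 = 1 without hitting −1: 11 is a Miller–Rabin witness and 14413 is composite.
Base 17: x_0 = 17^3603 mod 14413 = 4913. x_0 is neither 1 nor 14412, so continue squaring. x_1 = 4913^2 mod 14413 = 10207. Reached i = s−1 = 1 without hitting −1: 17 is a Miller–Rabin witness and 14413 is composite.
Base 9657: x_0 = 9657^3603 mod 14413 = 3480. x_0 is neither 1 nor 14412, so continue squaring. x_1 = 3480^2 mod 14413 = 3480. Reached i = s−1 = 1 without hitting −1: 9657 is a Miller–Rabin witness and 14413 is composite.
Base 12792: x_0 = 12792^3603 mod 14413 = 888. x_0 is neither 1 nor 14412, so continue squaring. x_1 = 888^2 mod 14413 = 10242. Reached i = s−1 = 1 without hitting −1: 12792 is a Miller–Rabin witness and 14413 is composite.
The smallest witness among the given bases is 11.

11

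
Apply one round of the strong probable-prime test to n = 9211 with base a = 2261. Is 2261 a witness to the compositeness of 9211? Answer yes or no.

n − 1 = 9210 = 2^1 · 4605, so s = 1 and d = 4605.
x_0 = 2261^4605 mod 9211 = 9210.
x_0 = 9210 ≡ −1, so 2261 is not a witness.

no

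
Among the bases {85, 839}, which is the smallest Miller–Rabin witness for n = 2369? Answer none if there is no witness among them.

n − 1 = 2368 = 2^6 · 37, so s = 6 and d = 37.
Base 85: x_0 = 85^37 mod 2369 = 2309. x_0 is neither 1 nor 2368, so continue squaring. x_1 = 2309^2 mod 2369 = 1231. x_2 = 1231^2 mod 2369 = 1570. x_3 = 1570^2 mod 2369 = 1140. x_4 = 1140^2 mod 2369 = 1388. x_5 = 1388^2 mod 2369 = 547. Reached i = s−1 = 5 without hitting −1: 85 is a Miller–Rabin witness and 2369 is composite.
Base 839: x_0 = 839^37 mod 2369 = 1643. x_0 is neither 1 nor 2368, so continue squaring. x_1 = 1643^2 mod 2369 = 1158. x_2 = 1158^2 mod 2369 = 110. x_3 = 110^2 mod 2369 = 255. x_4 = 255^2 mod 2369 = 1062. x_5 = 1062^2 mod 2369 = 200. Reached i = s−1 = 5 without hitting −1: 839 is a Miller–Rabin witness and 2369 is composite.
The smallest witness among the given bases is 85.

85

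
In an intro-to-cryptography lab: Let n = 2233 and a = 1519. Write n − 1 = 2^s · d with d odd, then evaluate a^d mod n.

2212

n − 1 = 2232 = 2^3 · 279, so s = 3 and d = 279.
1519^279 mod 2233 = 2212.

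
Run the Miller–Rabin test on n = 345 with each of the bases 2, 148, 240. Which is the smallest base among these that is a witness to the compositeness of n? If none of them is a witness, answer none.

n − 1 = 344 = 2^3 · 43, so s = 3 and d = 43.
Base 2: x_0 = 2^43 mod 345 = 173. x_0 is neither 1 nor 344, so continue squaring. x_1 = 173^2 mod 345 = 259. x_2 = 259^2 mod 345 = 151. Reached i = s−1 = 2 without hitting −1: 2 is a Miller–Rabin witness and 345 is composite.
Base 148: x_0 = 148^43 mod 345 = 7. x_0 is neither 1 nor 344, so continue squaring. x_1 = 7^2 mod 345 = 49. x_2 = 49^2 mod 345 = 331. Reached i = s−1 = 2 without hitting −1: 148 is a Miller–Rabin witness and 345 is composite.
Base 240: x_0 = 240^43 mod 345 = 30. x_0 is neither 1 nor 344, so continue squaring. x_1 = 30^2 mod 345 = 210. x_2 = 210^2 mod 345 = 285. Reached i = s−1 = 2 without hitting −1: 240 is a Miller–Rabin witness and 345 is composite.
The smallest witness among the given bases is 2.

2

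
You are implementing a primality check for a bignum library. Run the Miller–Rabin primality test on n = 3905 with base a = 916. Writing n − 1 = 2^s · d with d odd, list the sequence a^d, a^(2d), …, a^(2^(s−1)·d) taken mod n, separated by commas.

n − 1 = 3904 = 2^6 · 61, so s = 6 and d = 61.
x_0 = 916^61 mod 3905 = 2346.
x_1 = 2346^2 mod 3905 = 1571.
x_2 = 1571^2 mod 3905 = 81.
x_3 = 81^2 mod 3905 = 2656.
x_4 = 2656^2 mod 3905 = 1906.
x_5 = 1906^2 mod 3905 = 1186.

2346, 1571, 81, 2656, 1906, 1186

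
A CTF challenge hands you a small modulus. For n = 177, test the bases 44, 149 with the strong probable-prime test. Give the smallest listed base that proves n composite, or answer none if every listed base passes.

n − 1 = 176 = 2^4 · 11, so s = 4 and d = 11.
Base 44: x_0 = 44^11 mod 177 = 128. x_0 is neither 1 nor 176, so continue squaring. x_1 = 128^2 mod 177 = 100. x_2 = 100^2 mod 177 = 88. x_3 = 88^2 mod 177 = 133. Reached i = s−1 = 3 without hitting −1: 44 is a Miller–Rabin witness and 177 is composite.
Base 149: x_0 = 149^11 mod 177 = 92. x_0 is neither 1 nor 176, so continue squaring. x_1 = 92^2 mod 177 = 145. x_2 = 145^2 mod 177 = 139. x_3 = 139^2 mod 177 = 28. Reached i = s−1 = 3 without hitting −1: 149 is a Miller–Rabin witness and 177 is composite.
The smallest witness among the given bases is 44.

44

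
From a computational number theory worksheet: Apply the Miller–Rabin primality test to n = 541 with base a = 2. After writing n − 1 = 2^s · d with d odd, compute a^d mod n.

52

n − 1 = 540 = 2^2 · 135, so s = 2 and d = 135.
2^135 mod 541 = 52.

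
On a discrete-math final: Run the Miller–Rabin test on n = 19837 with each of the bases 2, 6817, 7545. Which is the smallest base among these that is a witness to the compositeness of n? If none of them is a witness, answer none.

n − 1 = 19836 = 2^2 · 4959, so s = 2 and d = 4959.
Base 2: x_0 = 2^4959 mod 19837 = 14670. x_0 is neither 1 nor 19836, so continue squaring. x_1 = 14670^2 mod 19837 = 17124. Reached i = s−1 = 1 without hitting −1: 2 is a Miller–Rabin witness and 19837 is composite.
Base 6817: x_0 = 6817^4959 mod 19837 = 15082. x_0 is neither 1 nor 19836, so continue squaring. x_1 = 15082^2 mod 19837 = 15682. Reached i = s−1 = 1 without hitting −1: 6817 is a Miller–Rabin witness and 19837 is composite.
Base 7545: x_0 = 7545^4959 mod 19837 = 19719. x_0 is neither 1 nor 19836, so continue squaring. x_1 = 19719^2 mod 19837 = 13924. Reached i = s−1 = 1 without hitting −1: 7545 is a Miller–Rabin witness and 19837 is composite.
The smallest witness among the given bases is 2.

2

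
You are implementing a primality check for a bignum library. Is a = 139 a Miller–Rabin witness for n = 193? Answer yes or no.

n − 1 = 192 = 2^6 · 3, so s = 6 and d = 3.
x_0 = 139^3 mod 193 = 24.
x_0 is neither 1 nor 192, so continue squaring.
x_1 = 24^2 mod 193 = 190.
x_2 = 190^2 mod 193 = 9.
x_3 = 9^2 mod 193 = 81.
x_4 = 81^2 mod 193 = 192.
x_4 ≡ −1, so 139 is not a witness.

no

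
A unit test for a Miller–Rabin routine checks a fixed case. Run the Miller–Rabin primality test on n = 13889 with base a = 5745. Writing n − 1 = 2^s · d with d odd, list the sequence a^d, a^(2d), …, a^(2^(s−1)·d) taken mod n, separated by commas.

n − 1 = 13888 = 2^6 · 217, so s = 6 and d = 217.
x_0 = 5745^217 mod 13889 = 7360.
x_1 = 7360^2 mod 13889 = 2500.
x_2 = 2500^2 mod 13889 = 13839.
x_3 = 13839^2 mod 13889 = 2500.
x_4 = 2500^2 mod 13889 = 13839.
x_5 = 13839^2 mod 13889 = 2500.

7360, 2500, 13839, 2500, 13839, 2500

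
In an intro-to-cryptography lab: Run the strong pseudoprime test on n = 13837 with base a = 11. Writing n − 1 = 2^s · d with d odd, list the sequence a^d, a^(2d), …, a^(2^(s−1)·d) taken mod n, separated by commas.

n − 1 = 13836 = 2^2 · 3459, so s = 2 and d = 3459.
x_0 = 11^3459 mod 13837 = 13358.
x_1 = 13358^2 mod 13837 = 8049.

13358, 8049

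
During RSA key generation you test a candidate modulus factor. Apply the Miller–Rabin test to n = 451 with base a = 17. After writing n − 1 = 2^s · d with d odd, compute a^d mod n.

n − 1 = 450 = 2^1 · 225, so s = 1 and d = 225.
By repeated squaring, 17^225 ≡ 219 (mod 451).

219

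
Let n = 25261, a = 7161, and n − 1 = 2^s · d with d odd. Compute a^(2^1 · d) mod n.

1

n − 1 = 25260 = 2^2 · 6315, so s = 2 and d = 6315.
Repeated squaring mod 25261: 7161^1 ≡ 7161, 7161^2 ≡ 91, 7161^4 ≡ 8281, 7161^8 ≡ 16607, 7161^16 ≡ 18112, 7161^32 ≡ 5198, 7161^64 ≡ 15195, 7161^128 ≡ 2485, 7161^256 ≡ 11541, 7161^512 ≡ 18689, 7161^1024 ≡ 20135, 7161^2048 ≡ 4436, 7161^4096 ≡ 25038.
6315 = 4096 + 2048 + 128 + 32 + 8 + 2 + 1, so 7161^6315 ≡ 25038·4436·2485·5198·16607·91·7161 ≡ 25260 (mod 25261).
x_0 = 25260.
x_1 = 25260^2 mod 25261 = 1.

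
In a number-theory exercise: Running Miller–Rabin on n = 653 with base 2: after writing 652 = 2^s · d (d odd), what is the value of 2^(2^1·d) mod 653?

652

n − 1 = 652 = 2^2 · 163, so s = 2 and d = 163.
By repeated squaring, 2^163 ≡ 149 (mod 653).
x_0 = 149.
x_1 = 149^2 mod 653 = 652.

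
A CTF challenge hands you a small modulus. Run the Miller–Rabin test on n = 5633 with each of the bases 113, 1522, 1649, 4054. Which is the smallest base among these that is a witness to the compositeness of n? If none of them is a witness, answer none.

n − 1 = 5632 = 2^9 · 11, so s = 9 and d = 11.
Base 113: x_0 = 113^11 mod 5633 = 3780. x_0 is neither 1 nor 5632, so continue squaring. x_1 = 3780^2 mod 5633 = 3112. x_2 = 3112^2 mod 5633 = 1417. x_3 = 1417^2 mod 5633 = 2541. x_4 = 2541^2 mod 5633 = 1263. x_5 = 1263^2 mod 5633 = 1030. x_6 = 1030^2 mod 5633 = 1896. x_7 = 1896^2 mod 5633 = 962. x_8 = 962^2 mod 5633 = 1632. Reached i = s−1 = 8 without hitting −1: 113 is a Miller–Rabin witness and 5633 is composite.
Base 1522: x_0 = 1522^11 mod 5633 = 282. x_0 is neither 1 nor 5632, so continue squaring. x_1 = 282^2 mod 5633 = 662. x_2 = 662^2 mod 5633 = 4503. x_3 = 4503^2 mod 5633 = 3842. x_4 = 3842^2 mod 5633 = 2504. x_5 = 2504^2 mod 5633 = 487. x_6 = 487^2 mod 5633 = 583. x_7 = 583^2 mod 5633 = 1909. x_8 = 1909^2 mod 5633 = 5363. Reached i = s−1 = 8 without hitting −1: 1522 is a Miller–Rabin witness and 5633 is composite.
Base 1649: x_0 = 1649^11 mod 5633 = 5492. x_0 is neither 1 nor 5632, so continue squaring. x_1 = 5492^2 mod 5633 = 2982. x_2 = 2982^2 mod 5633 = 3450. x_3 = 3450^2 mod 5633 = 5604. x_4 = 5604^2 mod 5633 = 841. x_5 = 841^2 mod 5633 = 3156. x_6 = 3156^2 mod 5633 = 1192. x_7 = 1192^2 mod 5633 = 1348. x_8 = 1348^2 mod 5633 = 3278. Reached i = s−1 = 8 without hitting −1: 1649 is a Miller–Rabin witness and 5633 is composite.
Base 4054: x_0 = 4054^11 mod 5633 = 4025. x_0 is neither 1 nor 5632, so continue squaring. x_1 = 4025^2 mod 5633 = 117. x_2 = 117^2 mod 5633 = 2423. x_3 = 2423^2 mod 5633 = 1343. x_4 = 1343^2 mod 5633 = 1089. x_5 = 1089^2 mod 5633 = 2991. x_6 = 2991^2 mod 5633 = 877. x_7 = 877^2 mod 5633 = 3041. x_8 = 3041^2 mod 5633 = 3928. Reached i = s−1 = 8 without hitting −1: 4054 is a Miller–Rabin witness and 5633 is composite.
The smallest witness among the given bases is 113.

113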